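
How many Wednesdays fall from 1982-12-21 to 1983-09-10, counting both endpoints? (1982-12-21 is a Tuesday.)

1982-12-21 is a Tuesday; the first Wednesday on or after it is 1982-12-22 (1 day later).
From 1982-12-22 to 1983-09-10: 9 + 31 + 28 + 31 + 30 + 31 + 30 + 31 + 31 + 10 = 262 days (rest of December, January, February, March, April, May, June, July, August, September).
262 ÷ 7 = 37 full weeks with remainder 3, so 37 more Wednesdays after the first → 38.

38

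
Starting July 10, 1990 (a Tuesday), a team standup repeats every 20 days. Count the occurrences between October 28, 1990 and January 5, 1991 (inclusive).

3

Occurrences land 20·i days after July 10, 1990 for i = 0, 1, 2, …
October 28, 1990 is 110 days after the start; 110 ÷ 20 = 5 remainder 10; since the remainder is 10, round up to i = 6. First occurrence in the window: #7 on November 7, 1990 (6×20 = 120 days in).
January 5, 1991 is 179 days after the start; 179 ÷ 20 = 8 remainder 19. Last occurrence in the window: #9 on December 17, 1990.
Occurrences #7 through #9: 3 in total.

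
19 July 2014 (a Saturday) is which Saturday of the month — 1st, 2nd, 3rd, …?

3rd

Day 19 falls in week ⌈19/7⌉ of the month.
Days 1–7 hold the 1st Saturday, 8–14 the 2nd, 15–21 the 3rd, 22–28 the 4th, 29–31 the 5th.
19 is in the range for the 3rd.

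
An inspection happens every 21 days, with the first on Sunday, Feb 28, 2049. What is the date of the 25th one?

The 25th occurrence is 24 intervals after the first: 24 × 21 = 504 days after Feb 28, 2049.
Feb has 28 days — 0 days to the end of Feb leaves 504.
From end of Feb to end of 2049 is 306 days (198 left).
Jan has 31 days (167 left).
Feb has 28 days (139 left).
Mar has 31 days (108 left).
Apr has 30 days (78 left).
May has 31 days (47 left).
Jun has 30 days (17 left).
17 days into Jul → Jul 17, 2050.

Jul 17, 2050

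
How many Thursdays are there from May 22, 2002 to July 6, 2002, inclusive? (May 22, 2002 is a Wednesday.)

7

May 22, 2002 is a Wednesday; the first Thursday on or after it is May 23, 2002 (1 day later).
From May 23, 2002 to July 6, 2002: 8 + 30 + 6 = 44 days (rest of May, June, July).
44 ÷ 7 = 6 full weeks with remainder 2, so 6 more Thursdays after the first → 7.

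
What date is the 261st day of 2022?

January has 31 days (261 − 31 = 230 remain).
February has 28 days (230 − 28 = 202 remain).
March has 31 days (202 − 31 = 171 remain).
April has 30 days (171 − 30 = 141 remain).
May has 31 days (141 − 31 = 110 remain).
June has 30 days (110 − 30 = 80 remain).
July has 31 days (80 − 31 = 49 remain).
August has 31 days (49 − 31 = 18 remain).
18 into September → September 18.

18 September 2022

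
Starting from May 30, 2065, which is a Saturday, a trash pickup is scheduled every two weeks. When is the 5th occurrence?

Jul 25, 2065

The 5th occurrence is 4 intervals after the first: 4 × 14 = 56 days after May 30, 2065.
May has 31 days — 1 day to the end of May leaves 55.
Jun has 30 days (25 left).
25 days into Jul → Jul 25, 2065.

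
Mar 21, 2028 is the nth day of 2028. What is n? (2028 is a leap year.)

Days in months before Mar: 31 + 29 = 60.
Plus 21 days into Mar → day 81.

81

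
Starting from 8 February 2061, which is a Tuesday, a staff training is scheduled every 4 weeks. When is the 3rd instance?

5 April 2061

The 3rd occurrence is 2 intervals after the first: 2 × 28 = 56 days after 8 February 2061.
February has 28 days — 20 days to the end of February leaves 36.
March has 31 days (5 left).
5 days into April → 5 April 2061.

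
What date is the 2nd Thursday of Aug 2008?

Aug 14, 2008

Aug 2008 begins on a Friday, so the first Thursday is Aug 7 (6 days later).
The 2nd Thursday is 1 weeks later: 7 + 7 = 14.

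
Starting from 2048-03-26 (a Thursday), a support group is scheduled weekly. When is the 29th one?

2048-10-08

The 29th occurrence is 28 intervals after the first: 28 × 7 = 196 days after 2048-03-26.
March has 31 days — 5 days to the end of March leaves 191.
April has 30 days (161 left).
May has 31 days (130 left).
June has 30 days (100 left).
July has 31 days (69 left).
August has 31 days (38 left).
September has 30 days (8 left).
8 days into October → 2048-10-08.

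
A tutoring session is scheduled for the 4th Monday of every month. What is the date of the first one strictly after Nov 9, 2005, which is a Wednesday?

Nov 2005 starts on a Tuesday; its first Monday is the 7th, so the 4th Monday is the 28th — Nov 28, 2005.
Nov 28, 2005 is after Nov 9, 2005, so that is the next one.

Nov 28, 2005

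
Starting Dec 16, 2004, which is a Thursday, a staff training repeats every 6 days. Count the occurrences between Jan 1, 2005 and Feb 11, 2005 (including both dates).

Occurrences land 6·i days after Dec 16, 2004 for i = 0, 1, 2, …
Jan 1, 2005 is 16 days after the start; 16 ÷ 6 = 2 remainder 4; since the remainder is 4, round up to i = 3. First occurrence in the window: #4 on Jan 3, 2005 (3×6 = 18 days in).
Feb 11, 2005 is 57 days after the start; 57 ÷ 6 = 9 remainder 3. Last occurrence in the window: #10 on Feb 8, 2005.
Occurrences #4 through #10: 7 in total.

7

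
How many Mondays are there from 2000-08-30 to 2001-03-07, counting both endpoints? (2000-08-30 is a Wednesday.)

27

2000-08-30 is a Wednesday; the first Monday on or after it is 2000-09-04 (5 days later).
From 2000-09-04 to 2001-03-07: 26 + 31 + 30 + 31 + 31 + 28 + 7 = 184 days (rest of September, October, November, December, January, February, March).
184 ÷ 7 = 26 full weeks with remainder 2, so 26 more Mondays after the first → 27.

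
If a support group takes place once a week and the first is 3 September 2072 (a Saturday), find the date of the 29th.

18 March 2073

The 29th occurrence is 28 intervals after the first: 28 × 7 = 196 days after 3 September 2072.
September has 30 days — 27 days to the end of September leaves 169.
October has 31 days (138 left).
November has 30 days (108 left).
December has 31 days (77 left).
January has 31 days (46 left).
February has 28 days (18 left).
18 days into March → 18 March 2073.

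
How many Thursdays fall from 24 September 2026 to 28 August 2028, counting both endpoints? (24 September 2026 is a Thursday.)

101

24 September 2026 is a Thursday; the first Thursday on or after it is 24 September 2026.
From 24 September 2026 to 28 August 2028: 98 + 365 + 241 = 704 days (rest of 2026, 2027, to 28 August 2028 in 2028).
704 ÷ 7 = 100 full weeks with remainder 4, so 100 more Thursdays after the first → 101.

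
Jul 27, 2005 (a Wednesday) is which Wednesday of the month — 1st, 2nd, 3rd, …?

4th

Day 27 falls in week ⌈27/7⌉ of the month.
Days 1–7 hold the 1st Wednesday, 8–14 the 2nd, 15–21 the 3rd, 22–28 the 4th, 29–31 the 5th.
27 is in the range for the 4th.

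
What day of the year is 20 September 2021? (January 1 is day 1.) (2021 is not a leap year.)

263

Days in months before September: 31 + 28 + 31 + 30 + 31 + 30 + 31 + 31 = 243.
Plus 20 days into September → day 263.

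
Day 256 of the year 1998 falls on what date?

1998-09-13

January has 31 days (256 − 31 = 225 remain).
February has 28 days (225 − 28 = 197 remain).
March has 31 days (197 − 31 = 166 remain).
April has 30 days (166 − 30 = 136 remain).
May has 31 days (136 − 31 = 105 remain).
June has 30 days (105 − 30 = 75 remain).
July has 31 days (75 − 31 = 44 remain).
August has 31 days (44 − 31 = 13 remain).
13 into September → September 13.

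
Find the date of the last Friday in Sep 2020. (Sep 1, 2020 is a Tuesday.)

Sep 25, 2020

Sep 2020 begins on a Tuesday, so the first Friday is Sep 4 (3 days later).
Sep 2020 has 30 days. Adding weeks: 4, 11, 18, 25 — the last one ≤ 30 is the 25th.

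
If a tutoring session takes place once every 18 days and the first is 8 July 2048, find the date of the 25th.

13 September 2049

The 25th occurrence is 24 intervals after the first: 24 × 18 = 432 days after 8 July 2048.
July has 31 days — 23 days to the end of July leaves 409.
From end of July to end of 2048 is 153 days (256 left).
January has 31 days (225 left).
February has 28 days (197 left).
March has 31 days (166 left).
April has 30 days (136 left).
May has 31 days (105 left).
June has 30 days (75 left).
July has 31 days (44 left).
August has 31 days (13 left).
13 days into September → 13 September 2049.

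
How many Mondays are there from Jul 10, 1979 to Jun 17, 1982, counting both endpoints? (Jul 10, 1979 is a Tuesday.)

153

Jul 10, 1979 is a Tuesday; the first Monday on or after it is Jul 16, 1979 (6 days later).
From Jul 16, 1979 to Jun 17, 1982: 168 + 366 + 365 + 168 = 1067 days (rest of 1979, 1980, 1981, to Jun 17, 1982 in 1982).
1067 ÷ 7 = 152 full weeks with remainder 3, so 152 more Mondays after the first → 153.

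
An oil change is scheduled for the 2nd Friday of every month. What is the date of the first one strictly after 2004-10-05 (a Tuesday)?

2004-10-08

October 2004 starts on a Friday; its first Friday is the 1st, so the 2nd Friday is the 8th — 2004-10-08.
2004-10-08 is after 2004-10-05, so that is the next one.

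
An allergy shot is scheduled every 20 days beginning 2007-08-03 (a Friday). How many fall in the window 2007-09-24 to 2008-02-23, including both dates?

8

Occurrences land 20·i days after 2007-08-03 for i = 0, 1, 2, …
2007-09-24 is 52 days after the start; 52 ÷ 20 = 2 remainder 12; since the remainder is 12, round up to i = 3. First occurrence in the window: #4 on 2007-10-02 (3×20 = 60 days in).
2008-02-23 is 204 days after the start; 204 ÷ 20 = 10 remainder 4. Last occurrence in the window: #11 on 2008-02-19.
Occurrences #4 through #11: 8 in total.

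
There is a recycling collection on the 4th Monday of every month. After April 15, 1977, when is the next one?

April 25, 1977

April 1977 starts on a Friday; its first Monday is the 4th, so the 4th Monday is the 25th — April 25, 1977.
April 25, 1977 is after April 15, 1977, so that is the next one.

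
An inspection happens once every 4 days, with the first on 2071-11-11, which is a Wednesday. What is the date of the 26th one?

The 26th occurrence is 25 intervals after the first: 25 × 4 = 100 days after 2071-11-11.
November has 30 days — 19 days to the end of November leaves 81.
December has 31 days (50 left).
January has 31 days (19 left).
19 days into February → 2072-02-19.

2072-02-19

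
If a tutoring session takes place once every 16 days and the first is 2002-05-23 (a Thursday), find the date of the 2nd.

The 2nd occurrence is 1 interval after the first: 1 × 16 = 16 days after 2002-05-23.
May has 31 days — 8 days to the end of May leaves 8.
8 days into June → 2002-06-08.

2002-06-08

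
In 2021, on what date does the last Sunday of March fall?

2021-03-28

March 2021 begins on a Monday, so the first Sunday is March 7 (6 days later).
March 2021 has 31 days. Adding weeks: 7, 14, 21, 28 — the last one ≤ 31 is the 28th.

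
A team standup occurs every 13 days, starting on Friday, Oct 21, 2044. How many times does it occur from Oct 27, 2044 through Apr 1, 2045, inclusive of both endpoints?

12

Occurrences land 13·i days after Oct 21, 2044 for i = 0, 1, 2, …
Oct 27, 2044 is 6 days after the start; 6 ÷ 13 = 0 remainder 6; since the remainder is 6, round up to i = 1. First occurrence in the window: #2 on Nov 3, 2044 (1×13 = 13 days in).
Apr 1, 2045 is 162 days after the start; 162 ÷ 13 = 12 remainder 6. Last occurrence in the window: #13 on Mar 26, 2045.
Occurrences #2 through #13: 12 in total.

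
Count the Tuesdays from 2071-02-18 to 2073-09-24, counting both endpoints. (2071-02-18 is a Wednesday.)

135

2071-02-18 is a Wednesday; the first Tuesday on or after it is 2071-02-24 (6 days later).
From 2071-02-24 to 2073-09-24: 310 + 366 + 267 = 943 days (rest of 2071, 2072, to 2073-09-24 in 2073).
943 ÷ 7 = 134 full weeks with remainder 5, so 134 more Tuesdays after the first → 135.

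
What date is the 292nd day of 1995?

January has 31 days (292 − 31 = 261 remain).
February has 28 days (261 − 28 = 233 remain).
March has 31 days (233 − 31 = 202 remain).
April has 30 days (202 − 30 = 172 remain).
May has 31 days (172 − 31 = 141 remain).
June has 30 days (141 − 30 = 111 remain).
July has 31 days (111 − 31 = 80 remain).
August has 31 days (80 − 31 = 49 remain).
September has 30 days (49 − 30 = 19 remain).
19 into October → October 19.

1995-10-19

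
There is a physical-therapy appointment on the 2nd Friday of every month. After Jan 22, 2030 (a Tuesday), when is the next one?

Jan 2030 starts on a Tuesday; its first Friday is the 4th, so the 2nd Friday is the 11th — Jan 11, 2030.
That is not after Jan 22, 2030, so look at Feb 2030.
Feb 2030 starts on a Friday; its first Friday is the 1st, so the 2nd Friday is the 8th — Feb 8, 2030.

Feb 8, 2030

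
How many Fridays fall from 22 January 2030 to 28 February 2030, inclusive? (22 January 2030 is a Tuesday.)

5

22 January 2030 is a Tuesday; the first Friday on or after it is 25 January 2030 (3 days later).
From 25 January 2030 to 28 February 2030: 6 + 28 = 34 days (rest of January, February).
34 ÷ 7 = 4 full weeks with remainder 6, so 4 more Fridays after the first → 5.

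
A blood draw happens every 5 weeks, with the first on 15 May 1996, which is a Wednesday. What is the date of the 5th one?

2 October 1996

The 5th occurrence is 4 intervals after the first: 4 × 35 = 140 days after 15 May 1996.
May has 31 days — 16 days to the end of May leaves 124.
June has 30 days (94 left).
July has 31 days (63 left).
August has 31 days (32 left).
September has 30 days (2 left).
2 days into October → 2 October 1996.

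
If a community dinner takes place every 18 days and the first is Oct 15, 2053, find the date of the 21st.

The 21st occurrence is 20 intervals after the first: 20 × 18 = 360 days after Oct 15, 2053.
Oct has 31 days — 16 days to the end of Oct leaves 344.
Nov has 30 days (314 left).
Dec has 31 days (283 left).
Jan has 31 days (252 left).
Feb has 28 days (224 left).
Mar has 31 days (193 left).
Apr has 30 days (163 left).
May has 31 days (132 left).
Jun has 30 days (102 left).
Jul has 31 days (71 left).
Aug has 31 days (40 left).
Sep has 30 days (10 left).
10 days into Oct → Oct 10, 2054.

Oct 10, 2054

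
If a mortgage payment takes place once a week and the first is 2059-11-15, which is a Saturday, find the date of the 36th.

The 36th occurrence is 35 intervals after the first: 35 × 7 = 245 days after 2059-11-15.
November has 30 days — 15 days to the end of November leaves 230.
December has 31 days (199 left).
January has 31 days (168 left).
February has 29 days (139 left).
March has 31 days (108 left).
April has 30 days (78 left).
May has 31 days (47 left).
June has 30 days (17 left).
17 days into July → 2060-07-17.

2060-07-17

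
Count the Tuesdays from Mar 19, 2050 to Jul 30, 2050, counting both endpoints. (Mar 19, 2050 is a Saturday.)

Mar 19, 2050 is a Saturday; the first Tuesday on or after it is Mar 22, 2050 (3 days later).
From Mar 22, 2050 to Jul 30, 2050: 9 + 30 + 31 + 30 + 30 = 130 days (rest of Mar, Apr, May, Jun, Jul).
130 ÷ 7 = 18 full weeks with remainder 4, so 18 more Tuesdays after the first → 19.

19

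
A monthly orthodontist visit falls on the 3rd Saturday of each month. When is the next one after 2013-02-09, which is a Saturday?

2013-02-16

February 2013 starts on a Friday; its first Saturday is the 2nd, so the 3rd Saturday is the 16th — 2013-02-16.
2013-02-16 is after 2013-02-09, so that is the next one.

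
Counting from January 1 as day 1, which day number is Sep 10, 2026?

Days in months before Sep: 31 + 28 + 31 + 30 + 31 + 30 + 31 + 31 = 243.
Plus 10 days into Sep → day 253.

253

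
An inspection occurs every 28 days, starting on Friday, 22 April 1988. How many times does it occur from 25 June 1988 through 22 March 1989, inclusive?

Occurrences land 28·i days after 22 April 1988 for i = 0, 1, 2, …
25 June 1988 is 64 days after the start; 64 ÷ 28 = 2 remainder 8; since the remainder is 8, round up to i = 3. First occurrence in the window: #4 on 15 July 1988 (3×28 = 84 days in).
22 March 1989 is 334 days after the start; 334 ÷ 28 = 11 remainder 26. Last occurrence in the window: #12 on 24 February 1989.
Occurrences #4 through #12: 9 in total.

9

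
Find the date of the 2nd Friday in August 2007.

August 10, 2007

August 2007 begins on a Wednesday, so the first Friday is August 3 (2 days later).
The 2nd Friday is 1 weeks later: 3 + 7 = 10.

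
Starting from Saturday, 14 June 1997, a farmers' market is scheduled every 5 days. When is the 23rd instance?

The 23rd occurrence is 22 intervals after the first: 22 × 5 = 110 days after 14 June 1997.
June has 30 days — 16 days to the end of June leaves 94.
July has 31 days (63 left).
August has 31 days (32 left).
September has 30 days (2 left).
2 days into October → 2 October 1997.

2 October 1997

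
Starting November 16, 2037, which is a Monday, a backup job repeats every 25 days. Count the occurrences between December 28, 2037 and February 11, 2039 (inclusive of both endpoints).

17

Occurrences land 25·i days after November 16, 2037 for i = 0, 1, 2, …
December 28, 2037 is 42 days after the start; 42 ÷ 25 = 1 remainder 17; since the remainder is 17, round up to i = 2. First occurrence in the window: #3 on January 5, 2038 (2×25 = 50 days in).
February 11, 2039 is 452 days after the start; 452 ÷ 25 = 18 remainder 2. Last occurrence in the window: #19 on February 9, 2039.
Occurrences #3 through #19: 17 in total.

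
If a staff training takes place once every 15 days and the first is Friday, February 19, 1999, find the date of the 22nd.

December 31, 1999

The 22nd occurrence is 21 intervals after the first: 21 × 15 = 315 days after February 19, 1999.
February has 28 days — 9 days to the end of February leaves 306.
March has 31 days (275 left).
April has 30 days (245 left).
May has 31 days (214 left).
June has 30 days (184 left).
July has 31 days (153 left).
August has 31 days (122 left).
September has 30 days (92 left).
October has 31 days (61 left).
November has 30 days (31 left).
31 days into December → December 31, 1999.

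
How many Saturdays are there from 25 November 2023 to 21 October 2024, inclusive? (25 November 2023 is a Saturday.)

48

25 November 2023 is a Saturday; the first Saturday on or after it is 25 November 2023.
From 25 November 2023 to 21 October 2024: 36 + 295 = 331 days (rest of 2023, to 21 October 2024 in 2024).
331 ÷ 7 = 47 full weeks with remainder 2, so 47 more Saturdays after the first → 48.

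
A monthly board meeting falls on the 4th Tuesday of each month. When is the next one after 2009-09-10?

2009-09-22

September 2009 starts on a Tuesday; its first Tuesday is the 1st, so the 4th Tuesday is the 22nd — 2009-09-22.
2009-09-22 is after 2009-09-10, so that is the next one.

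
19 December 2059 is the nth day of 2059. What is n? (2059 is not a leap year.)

353

Days in months before December: 31 + 28 + 31 + 30 + 31 + 30 + 31 + 31 + 30 + 31 + 30 = 334.
Plus 19 days into December → day 353.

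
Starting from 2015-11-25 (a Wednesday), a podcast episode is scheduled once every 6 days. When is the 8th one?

2016-01-06

The 8th occurrence is 7 intervals after the first: 7 × 6 = 42 days after 2015-11-25.
November has 30 days — 5 days to the end of November leaves 37.
December has 31 days (6 left).
6 days into January → 2016-01-06.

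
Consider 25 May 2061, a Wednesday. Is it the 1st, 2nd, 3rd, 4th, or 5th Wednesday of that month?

4th

Day 25 falls in week ⌈25/7⌉ of the month.
Days 1–7 hold the 1st Wednesday, 8–14 the 2nd, 15–21 the 3rd, 22–28 the 4th, 29–31 the 5th.
25 is in the range for the 4th.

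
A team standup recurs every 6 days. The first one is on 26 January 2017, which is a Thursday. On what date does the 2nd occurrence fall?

1 February 2017

The 2nd occurrence is 1 interval after the first: 1 × 6 = 6 days after 26 January 2017.
January has 31 days — 5 days to the end of January leaves 1.
1 day into February → 1 February 2017.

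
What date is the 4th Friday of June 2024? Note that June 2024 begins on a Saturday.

June 28, 2024

June 2024 begins on a Saturday, so the first Friday is June 7 (6 days later).
The 4th Friday is 3 weeks later: 7 + 21 = 28.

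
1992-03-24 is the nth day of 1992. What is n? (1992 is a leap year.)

84

Days in months before March: 31 + 29 = 60.
Plus 24 days into March → day 84.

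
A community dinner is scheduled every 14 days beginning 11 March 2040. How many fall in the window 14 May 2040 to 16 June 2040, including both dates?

2

Occurrences land 14·i days after 11 March 2040 for i = 0, 1, 2, …
14 May 2040 is 64 days after the start; 64 ÷ 14 = 4 remainder 8; since the remainder is 8, round up to i = 5. First occurrence in the window: #6 on 20 May 2040 (5×14 = 70 days in).
16 June 2040 is 97 days after the start; 97 ÷ 14 = 6 remainder 13. Last occurrence in the window: #7 on 3 June 2040.
Occurrences #6 through #7: 2 in total.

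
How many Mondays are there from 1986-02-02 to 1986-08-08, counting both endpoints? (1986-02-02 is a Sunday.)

1986-02-02 is a Sunday; the first Monday on or after it is 1986-02-03 (1 day later).
From 1986-02-03 to 1986-08-08: 25 + 31 + 30 + 31 + 30 + 31 + 8 = 186 days (rest of February, March, April, May, June, July, August).
186 ÷ 7 = 26 full weeks with remainder 4, so 26 more Mondays after the first → 27.

27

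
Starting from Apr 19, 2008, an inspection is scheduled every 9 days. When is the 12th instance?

The 12th occurrence is 11 intervals after the first: 11 × 9 = 99 days after Apr 19, 2008.
Apr has 30 days — 11 days to the end of Apr leaves 88.
May has 31 days (57 left).
Jun has 30 days (27 left).
27 days into Jul → Jul 27, 2008.

Jul 27, 2008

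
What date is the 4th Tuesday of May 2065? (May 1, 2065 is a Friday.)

May 26, 2065

May 2065 begins on a Friday, so the first Tuesday is May 5 (4 days later).
The 4th Tuesday is 3 weeks later: 5 + 21 = 26.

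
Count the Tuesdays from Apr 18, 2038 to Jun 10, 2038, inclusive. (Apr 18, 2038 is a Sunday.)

Apr 18, 2038 is a Sunday; the first Tuesday on or after it is Apr 20, 2038 (2 days later).
From Apr 20, 2038 to Jun 10, 2038: 10 + 31 + 10 = 51 days (rest of Apr, May, Jun).
51 ÷ 7 = 7 full weeks with remainder 2, so 7 more Tuesdays after the first → 8.

8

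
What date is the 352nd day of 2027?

18 December 2027

January has 31 days (352 − 31 = 321 remain).
February has 28 days (321 − 28 = 293 remain).
March has 31 days (293 − 31 = 262 remain).
April has 30 days (262 − 30 = 232 remain).
May has 31 days (232 − 31 = 201 remain).
June has 30 days (201 − 30 = 171 remain).
July has 31 days (171 − 31 = 140 remain).
August has 31 days (140 − 31 = 109 remain).
September has 30 days (109 − 30 = 79 remain).
October has 31 days (79 − 31 = 48 remain).
November has 30 days (48 − 30 = 18 remain).
18 into December → December 18.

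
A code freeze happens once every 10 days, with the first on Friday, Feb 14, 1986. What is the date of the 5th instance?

The 5th occurrence is 4 intervals after the first: 4 × 10 = 40 days after Feb 14, 1986.
Feb has 28 days — 14 days to the end of Feb leaves 26.
26 days into Mar → Mar 26, 1986.

Mar 26, 1986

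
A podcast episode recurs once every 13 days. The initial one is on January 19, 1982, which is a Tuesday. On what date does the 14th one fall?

The 14th occurrence is 13 intervals after the first: 13 × 13 = 169 days after January 19, 1982.
January has 31 days — 12 days to the end of January leaves 157.
February has 28 days (129 left).
March has 31 days (98 left).
April has 30 days (68 left).
May has 31 days (37 left).
June has 30 days (7 left).
7 days into July → July 7, 1982.

July 7, 1982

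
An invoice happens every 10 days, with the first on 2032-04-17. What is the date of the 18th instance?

2032-10-04

The 18th occurrence is 17 intervals after the first: 17 × 10 = 170 days after 2032-04-17.
April has 30 days — 13 days to the end of April leaves 157.
May has 31 days (126 left).
June has 30 days (96 left).
July has 31 days (65 left).
August has 31 days (34 left).
September has 30 days (4 left).
4 days into October → 2032-10-04.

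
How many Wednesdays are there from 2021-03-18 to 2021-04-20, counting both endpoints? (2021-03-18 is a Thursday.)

2021-03-18 is a Thursday; the first Wednesday on or after it is 2021-03-24 (6 days later).
From 2021-03-24 to 2021-04-20: 7 + 20 = 27 days (rest of March, April).
27 ÷ 7 = 3 full weeks with remainder 6, so 3 more Wednesdays after the first → 4.

4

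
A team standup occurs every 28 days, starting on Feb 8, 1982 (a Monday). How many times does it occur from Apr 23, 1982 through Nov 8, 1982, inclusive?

7

Occurrences land 28·i days after Feb 8, 1982 for i = 0, 1, 2, …
Apr 23, 1982 is 74 days after the start; 74 ÷ 28 = 2 remainder 18; since the remainder is 18, round up to i = 3. First occurrence in the window: #4 on May 3, 1982 (3×28 = 84 days in).
Nov 8, 1982 is 273 days after the start; 273 ÷ 28 = 9 remainder 21. Last occurrence in the window: #10 on Oct 18, 1982.
Occurrences #4 through #10: 7 in total.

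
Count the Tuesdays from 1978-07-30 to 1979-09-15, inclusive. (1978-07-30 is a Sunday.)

59

1978-07-30 is a Sunday; the first Tuesday on or after it is 1978-08-01 (2 days later).
From 1978-08-01 to 1979-09-15: 152 + 258 = 410 days (rest of 1978, to 1979-09-15 in 1979).
410 ÷ 7 = 58 full weeks with remainder 4, so 58 more Tuesdays after the first → 59.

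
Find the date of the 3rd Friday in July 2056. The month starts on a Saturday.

July 2056 begins on a Saturday, so the first Friday is July 7 (6 days later).
The 3rd Friday is 2 weeks later: 7 + 14 = 21.

21 July 2056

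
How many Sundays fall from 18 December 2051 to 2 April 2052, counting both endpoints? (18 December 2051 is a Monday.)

15

18 December 2051 is a Monday; the first Sunday on or after it is 24 December 2051 (6 days later).
From 24 December 2051 to 2 April 2052: 7 + 31 + 29 + 31 + 2 = 100 days (rest of December, January, February, March, April).
100 ÷ 7 = 14 full weeks with remainder 2, so 14 more Sundays after the first → 15.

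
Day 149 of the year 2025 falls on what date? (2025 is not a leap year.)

May 29, 2025

January has 31 days (149 − 31 = 118 remain).
February has 28 days (118 − 28 = 90 remain).
March has 31 days (90 − 31 = 59 remain).
April has 30 days (59 − 30 = 29 remain).
29 into May → May 29.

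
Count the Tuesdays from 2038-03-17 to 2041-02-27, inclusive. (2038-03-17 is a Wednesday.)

2038-03-17 is a Wednesday; the first Tuesday on or after it is 2038-03-23 (6 days later).
From 2038-03-23 to 2041-02-27: 283 + 365 + 366 + 58 = 1072 days (rest of 2038, 2039, 2040, to 2041-02-27 in 2041).
1072 ÷ 7 = 153 full weeks with remainder 1, so 153 more Tuesdays after the first → 154.

154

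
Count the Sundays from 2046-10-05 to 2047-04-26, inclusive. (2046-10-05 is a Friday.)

2046-10-05 is a Friday; the first Sunday on or after it is 2046-10-07 (2 days later).
From 2046-10-07 to 2047-04-26: 24 + 30 + 31 + 31 + 28 + 31 + 26 = 201 days (rest of October, November, December, January, February, March, April).
201 ÷ 7 = 28 full weeks with remainder 5, so 28 more Sundays after the first → 29.

29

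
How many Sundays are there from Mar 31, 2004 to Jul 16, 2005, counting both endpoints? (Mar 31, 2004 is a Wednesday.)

67

Mar 31, 2004 is a Wednesday; the first Sunday on or after it is Apr 4, 2004 (4 days later).
From Apr 4, 2004 to Jul 16, 2005: 271 + 197 = 468 days (rest of 2004, to Jul 16, 2005 in 2005).
468 ÷ 7 = 66 full weeks with remainder 6, so 66 more Sundays after the first → 67.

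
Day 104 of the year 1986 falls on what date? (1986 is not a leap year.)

January has 31 days (104 − 31 = 73 remain).
February has 28 days (73 − 28 = 45 remain).
March has 31 days (45 − 31 = 14 remain).
14 into April → April 14.

April 14, 1986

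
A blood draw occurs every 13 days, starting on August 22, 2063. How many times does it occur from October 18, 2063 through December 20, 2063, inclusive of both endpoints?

5

Occurrences land 13·i days after August 22, 2063 for i = 0, 1, 2, …
October 18, 2063 is 57 days after the start; 57 ÷ 13 = 4 remainder 5; since the remainder is 5, round up to i = 5. First occurrence in the window: #6 on October 26, 2063 (5×13 = 65 days in).
December 20, 2063 is 120 days after the start; 120 ÷ 13 = 9 remainder 3. Last occurrence in the window: #10 on December 17, 2063.
Occurrences #6 through #10: 5 in total.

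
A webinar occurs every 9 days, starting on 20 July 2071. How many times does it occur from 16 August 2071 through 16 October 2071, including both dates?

Occurrences land 9·i days after 20 July 2071 for i = 0, 1, 2, …
16 August 2071 is 27 days after the start; 27 ÷ 9 = 3 remainder 0. First occurrence in the window: #4 on 16 August 2071 (3×9 = 27 days in).
16 October 2071 is 88 days after the start; 88 ÷ 9 = 9 remainder 7. Last occurrence in the window: #10 on 9 October 2071.
Occurrences #4 through #10: 7 in total.

7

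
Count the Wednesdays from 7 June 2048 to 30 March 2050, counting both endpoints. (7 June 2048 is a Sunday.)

95

7 June 2048 is a Sunday; the first Wednesday on or after it is 10 June 2048 (3 days later).
From 10 June 2048 to 30 March 2050: 204 + 365 + 89 = 658 days (rest of 2048, 2049, to 30 March 2050 in 2050).
658 ÷ 7 = 94 full weeks with remainder 0, so 94 more Wednesdays after the first → 95.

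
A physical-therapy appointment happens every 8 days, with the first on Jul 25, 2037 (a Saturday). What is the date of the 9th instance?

The 9th occurrence is 8 intervals after the first: 8 × 8 = 64 days after Jul 25, 2037.
Jul has 31 days — 6 days to the end of Jul leaves 58.
Aug has 31 days (27 left).
27 days into Sep → Sep 27, 2037.

Sep 27, 2037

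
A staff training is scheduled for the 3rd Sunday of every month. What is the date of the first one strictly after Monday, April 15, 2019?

April 21, 2019

April 2019 starts on a Monday; its first Sunday is the 7th, so the 3rd Sunday is the 21st — April 21, 2019.
April 21, 2019 is after April 15, 2019, so that is the next one.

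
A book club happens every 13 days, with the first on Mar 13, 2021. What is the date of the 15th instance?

The 15th occurrence is 14 intervals after the first: 14 × 13 = 182 days after Mar 13, 2021.
Mar has 31 days — 18 days to the end of Mar leaves 164.
Apr has 30 days (134 left).
May has 31 days (103 left).
Jun has 30 days (73 left).
Jul has 31 days (42 left).
Aug has 31 days (11 left).
11 days into Sep → Sep 11, 2021.

Sep 11, 2021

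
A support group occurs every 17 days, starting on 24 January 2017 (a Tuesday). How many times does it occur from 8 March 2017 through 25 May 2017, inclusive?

Occurrences land 17·i days after 24 January 2017 for i = 0, 1, 2, …
8 March 2017 is 43 days after the start; 43 ÷ 17 = 2 remainder 9; since the remainder is 9, round up to i = 3. First occurrence in the window: #4 on 16 March 2017 (3×17 = 51 days in).
25 May 2017 is 121 days after the start; 121 ÷ 17 = 7 remainder 2. Last occurrence in the window: #8 on 23 May 2017.
Occurrences #4 through #8: 5 in total.

5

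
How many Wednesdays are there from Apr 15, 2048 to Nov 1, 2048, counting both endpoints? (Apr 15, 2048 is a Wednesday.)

Apr 15, 2048 is a Wednesday; the first Wednesday on or after it is Apr 15, 2048.
From Apr 15, 2048 to Nov 1, 2048: 15 + 31 + 30 + 31 + 31 + 30 + 31 + 1 = 200 days (rest of Apr, May, Jun, Jul, Aug, Sep, Oct, Nov).
200 ÷ 7 = 28 full weeks with remainder 4, so 28 more Wednesdays after the first → 29.

29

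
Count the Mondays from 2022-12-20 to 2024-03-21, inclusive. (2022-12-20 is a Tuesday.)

65

2022-12-20 is a Tuesday; the first Monday on or after it is 2022-12-26 (6 days later).
From 2022-12-26 to 2024-03-21: 5 + 365 + 81 = 451 days (rest of 2022, 2023, to 2024-03-21 in 2024).
451 ÷ 7 = 64 full weeks with remainder 3, so 64 more Mondays after the first → 65.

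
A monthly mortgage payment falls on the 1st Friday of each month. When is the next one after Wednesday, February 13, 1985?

February 1985 starts on a Friday, so its 1st Friday is February 1, 1985.
That is not after February 13, 1985, so look at March 1985.
March 1985 starts on a Friday, so its 1st Friday is March 1, 1985.

March 1, 1985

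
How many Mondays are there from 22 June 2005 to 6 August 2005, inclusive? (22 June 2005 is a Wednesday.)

6

22 June 2005 is a Wednesday; the first Monday on or after it is 27 June 2005 (5 days later).
From 27 June 2005 to 6 August 2005: 3 + 31 + 6 = 40 days (rest of June, July, August).
40 ÷ 7 = 5 full weeks with remainder 5, so 5 more Mondays after the first → 6.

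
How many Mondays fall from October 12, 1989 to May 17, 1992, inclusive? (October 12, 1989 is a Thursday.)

135

October 12, 1989 is a Thursday; the first Monday on or after it is October 16, 1989 (4 days later).
From October 16, 1989 to May 17, 1992: 76 + 365 + 365 + 138 = 944 days (rest of 1989, 1990, 1991, to May 17, 1992 in 1992).
944 ÷ 7 = 134 full weeks with remainder 6, so 134 more Mondays after the first → 135.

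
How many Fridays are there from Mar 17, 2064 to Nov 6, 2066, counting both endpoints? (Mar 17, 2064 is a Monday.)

138

Mar 17, 2064 is a Monday; the first Friday on or after it is Mar 21, 2064 (4 days later).
From Mar 21, 2064 to Nov 6, 2066: 285 + 365 + 310 = 960 days (rest of 2064, 2065, to Nov 6, 2066 in 2066).
960 ÷ 7 = 137 full weeks with remainder 1, so 137 more Fridays after the first → 138.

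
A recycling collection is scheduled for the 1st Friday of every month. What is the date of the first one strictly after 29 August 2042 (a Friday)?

5 September 2042

August 2042 starts on a Friday, so its 1st Friday is 1 August 2042.
That is not after 29 August 2042, so look at September 2042.
September 2042 starts on a Monday, so its 1st Friday is 5 September 2042 (4 days in).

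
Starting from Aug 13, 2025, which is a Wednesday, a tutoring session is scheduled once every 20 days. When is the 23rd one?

Oct 27, 2026

The 23rd occurrence is 22 intervals after the first: 22 × 20 = 440 days after Aug 13, 2025.
Aug has 31 days — 18 days to the end of Aug leaves 422.
From end of Aug to end of 2025 is 122 days (300 left).
Jan has 31 days (269 left).
Feb has 28 days (241 left).
Mar has 31 days (210 left).
Apr has 30 days (180 left).
May has 31 days (149 left).
Jun has 30 days (119 left).
Jul has 31 days (88 left).
Aug has 31 days (57 left).
Sep has 30 days (27 left).
27 days into Oct → Oct 27, 2026.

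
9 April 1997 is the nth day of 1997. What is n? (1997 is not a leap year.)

Days in months before April: 31 + 28 + 31 = 90.
Plus 9 days into April → day 99.

99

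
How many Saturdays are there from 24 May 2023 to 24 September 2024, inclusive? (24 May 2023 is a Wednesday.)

70

24 May 2023 is a Wednesday; the first Saturday on or after it is 27 May 2023 (3 days later).
From 27 May 2023 to 24 September 2024: 218 + 268 = 486 days (rest of 2023, to 24 September 2024 in 2024).
486 ÷ 7 = 69 full weeks with remainder 3, so 69 more Saturdays after the first → 70.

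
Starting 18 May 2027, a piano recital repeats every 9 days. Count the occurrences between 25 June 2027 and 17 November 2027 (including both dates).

Occurrences land 9·i days after 18 May 2027 for i = 0, 1, 2, …
25 June 2027 is 38 days after the start; 38 ÷ 9 = 4 remainder 2; since the remainder is 2, round up to i = 5. First occurrence in the window: #6 on 2 July 2027 (5×9 = 45 days in).
17 November 2027 is 183 days after the start; 183 ÷ 9 = 20 remainder 3. Last occurrence in the window: #21 on 14 November 2027.
Occurrences #6 through #21: 16 in total.

16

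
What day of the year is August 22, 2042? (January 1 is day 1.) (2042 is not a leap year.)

234

Days in months before August: 31 + 28 + 31 + 30 + 31 + 30 + 31 = 212.
Plus 22 days into August → day 234.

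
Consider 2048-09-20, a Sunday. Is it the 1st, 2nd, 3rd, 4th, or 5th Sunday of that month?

3rd

Day 20 falls in week ⌈20/7⌉ of the month.
Days 1–7 hold the 1st Sunday, 8–14 the 2nd, 15–21 the 3rd, 22–28 the 4th, 29–31 the 5th.
20 is in the range for the 3rd.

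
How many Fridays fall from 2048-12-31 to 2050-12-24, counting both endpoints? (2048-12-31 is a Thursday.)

104

2048-12-31 is a Thursday; the first Friday on or after it is 2049-01-01 (1 day later).
From 2049-01-01 to 2050-12-24: 364 + 358 = 722 days (rest of 2049, to 2050-12-24 in 2050).
722 ÷ 7 = 103 full weeks with remainder 1, so 103 more Fridays after the first → 104.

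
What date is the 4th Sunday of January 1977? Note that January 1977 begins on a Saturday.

23 January 1977

January 1977 begins on a Saturday, so the first Sunday is January 2 (1 day later).
The 4th Sunday is 3 weeks later: 2 + 21 = 23.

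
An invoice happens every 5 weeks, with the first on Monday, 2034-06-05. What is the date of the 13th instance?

2035-07-30

The 13th occurrence is 12 intervals after the first: 12 × 35 = 420 days after 2034-06-05.
June has 30 days — 25 days to the end of June leaves 395.
July has 31 days (364 left).
August has 31 days (333 left).
September has 30 days (303 left).
October has 31 days (272 left).
November has 30 days (242 left).
December has 31 days (211 left).
January has 31 days (180 left).
February has 28 days (152 left).
March has 31 days (121 left).
April has 30 days (91 left).
May has 31 days (60 left).
June has 30 days (30 left).
30 days into July → 2035-07-30.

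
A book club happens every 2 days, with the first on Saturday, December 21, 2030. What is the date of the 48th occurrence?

March 25, 2031

The 48th occurrence is 47 intervals after the first: 47 × 2 = 94 days after December 21, 2030.
December has 31 days — 10 days to the end of December leaves 84.
January has 31 days (53 left).
February has 28 days (25 left).
25 days into March → March 25, 2031.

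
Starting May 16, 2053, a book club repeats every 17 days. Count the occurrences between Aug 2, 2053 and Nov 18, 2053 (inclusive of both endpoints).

Occurrences land 17·i days after May 16, 2053 for i = 0, 1, 2, …
Aug 2, 2053 is 78 days after the start; 78 ÷ 17 = 4 remainder 10; since the remainder is 10, round up to i = 5. First occurrence in the window: #6 on Aug 9, 2053 (5×17 = 85 days in).
Nov 18, 2053 is 186 days after the start; 186 ÷ 17 = 10 remainder 16. Last occurrence in the window: #11 on Nov 2, 2053.
Occurrences #6 through #11: 6 in total.

6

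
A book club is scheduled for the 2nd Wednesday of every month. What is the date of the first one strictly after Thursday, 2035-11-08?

November 2035 starts on a Thursday; its first Wednesday is the 7th, so the 2nd Wednesday is the 14th — 2035-11-14.
2035-11-14 is after 2035-11-08, so that is the next one.

2035-11-14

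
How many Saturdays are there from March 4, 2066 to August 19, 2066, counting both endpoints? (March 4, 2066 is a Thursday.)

March 4, 2066 is a Thursday; the first Saturday on or after it is March 6, 2066 (2 days later).
From March 6, 2066 to August 19, 2066: 25 + 30 + 31 + 30 + 31 + 19 = 166 days (rest of March, April, May, June, July, August).
166 ÷ 7 = 23 full weeks with remainder 5, so 23 more Saturdays after the first → 24.

24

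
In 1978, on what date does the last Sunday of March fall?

The first Sunday of March 1978 is March 5.
March 1978 has 31 days. Adding weeks: 5, 12, 19, 26 — the last one ≤ 31 is the 26th.

26 March 1978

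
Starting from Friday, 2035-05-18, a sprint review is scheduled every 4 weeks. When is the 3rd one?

2035-07-13

The 3rd occurrence is 2 intervals after the first: 2 × 28 = 56 days after 2035-05-18.
May has 31 days — 13 days to the end of May leaves 43.
June has 30 days (13 left).
13 days into July → 2035-07-13.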